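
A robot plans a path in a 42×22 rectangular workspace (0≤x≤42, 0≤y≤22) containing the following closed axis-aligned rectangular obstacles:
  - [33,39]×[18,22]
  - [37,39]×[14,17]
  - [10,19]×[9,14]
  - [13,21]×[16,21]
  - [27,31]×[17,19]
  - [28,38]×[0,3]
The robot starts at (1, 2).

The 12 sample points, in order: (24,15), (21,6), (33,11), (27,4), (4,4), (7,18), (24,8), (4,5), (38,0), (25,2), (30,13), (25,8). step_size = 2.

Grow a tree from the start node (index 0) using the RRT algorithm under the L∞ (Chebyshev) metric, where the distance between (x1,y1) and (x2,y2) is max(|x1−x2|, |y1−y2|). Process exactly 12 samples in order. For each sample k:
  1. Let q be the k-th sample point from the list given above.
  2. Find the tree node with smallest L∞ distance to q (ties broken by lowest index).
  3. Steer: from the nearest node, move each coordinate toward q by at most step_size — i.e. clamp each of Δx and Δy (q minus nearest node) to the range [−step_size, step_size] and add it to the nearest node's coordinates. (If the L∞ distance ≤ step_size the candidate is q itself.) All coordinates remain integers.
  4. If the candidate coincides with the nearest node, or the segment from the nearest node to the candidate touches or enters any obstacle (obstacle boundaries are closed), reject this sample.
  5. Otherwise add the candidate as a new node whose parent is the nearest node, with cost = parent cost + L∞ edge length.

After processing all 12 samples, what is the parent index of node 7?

Parent of node 7: 4

1. q=(24,15) nearest=0 d=23 new=(3,4) → add node 1 parent=0 cost=2
2. q=(21,6) nearest=1 d=18 new=(5,6) → add node 2 parent=1 cost=4
3. q=(33,11) nearest=2 d=28 new=(7,8) → add node 3 parent=2 cost=6
4. q=(27,4) nearest=3 d=20 new=(9,6) → add node 4 parent=3 cost=8
5. q=(4,4) nearest=1 d=1 new=(4,4) → add node 5 parent=1 cost=3
6. q=(7,18) nearest=3 d=10 new=(7,10) → add node 6 parent=3 cost=8
7. q=(24,8) nearest=4 d=15 new=(11,8) → add node 7 parent=4 cost=10
8. q=(4,5) nearest=1 d=1 new=(4,5) → add node 8 parent=1 cost=3
9. q=(38,0) nearest=7 d=27 new=(13,6) → add node 9 parent=7 cost=12
10. q=(25,2) nearest=9 d=12 new=(15,4) → add node 10 parent=9 cost=14
11. q=(30,13) nearest=10 d=15 new=(17,6) → add node 11 parent=10 cost=16
12. q=(25,8) nearest=11 d=8 new=(19,8) → add node 12 parent=11 cost=18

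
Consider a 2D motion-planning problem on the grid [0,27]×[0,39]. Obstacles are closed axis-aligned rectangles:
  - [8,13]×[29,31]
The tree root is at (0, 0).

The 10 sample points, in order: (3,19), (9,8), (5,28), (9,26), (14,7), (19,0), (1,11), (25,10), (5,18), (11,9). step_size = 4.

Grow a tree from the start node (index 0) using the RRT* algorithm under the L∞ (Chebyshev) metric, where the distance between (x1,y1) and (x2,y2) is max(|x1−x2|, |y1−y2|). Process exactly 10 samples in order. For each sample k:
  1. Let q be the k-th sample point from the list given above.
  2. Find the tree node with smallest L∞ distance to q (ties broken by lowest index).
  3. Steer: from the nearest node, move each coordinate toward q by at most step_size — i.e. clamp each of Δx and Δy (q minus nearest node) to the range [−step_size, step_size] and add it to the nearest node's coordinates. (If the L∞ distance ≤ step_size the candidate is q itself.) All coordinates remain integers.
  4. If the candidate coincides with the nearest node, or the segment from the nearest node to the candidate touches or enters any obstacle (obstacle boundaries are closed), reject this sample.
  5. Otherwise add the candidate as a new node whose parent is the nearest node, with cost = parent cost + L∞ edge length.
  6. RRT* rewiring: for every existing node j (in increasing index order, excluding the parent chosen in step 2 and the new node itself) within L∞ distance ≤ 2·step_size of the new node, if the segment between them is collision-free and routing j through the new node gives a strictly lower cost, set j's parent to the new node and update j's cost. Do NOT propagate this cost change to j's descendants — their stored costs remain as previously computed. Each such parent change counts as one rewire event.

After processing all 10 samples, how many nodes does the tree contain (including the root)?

Node count: 11

1. q=(3,19) nearest=0 d=19 new=(3,4) → add node 1 parent=0 cost=4
2. q=(9,8) nearest=1 d=6 new=(7,8) → add node 2 parent=1 cost=8
3. q=(5,28) nearest=2 d=20 new=(5,12) → add node 3 parent=2 cost=12
4. q=(9,26) nearest=3 d=14 new=(9,16) → add node 4 parent=3 cost=16
5. q=(14,7) nearest=2 d=7 new=(11,7) → add node 5 parent=2 cost=12
6. q=(19,0) nearest=5 d=8 new=(15,3) → add node 6 parent=5 cost=16
7. q=(1,11) nearest=3 d=4 new=(1,11) → add node 7 parent=3 cost=16
8. q=(25,10) nearest=6 d=10 new=(19,7) → add node 8 parent=6 cost=20
9. q=(5,18) nearest=4 d=4 new=(5,18) → add node 9 parent=4 cost=20
10. q=(11,9) nearest=5 d=2 new=(11,9) → add node 10 parent=5 cost=14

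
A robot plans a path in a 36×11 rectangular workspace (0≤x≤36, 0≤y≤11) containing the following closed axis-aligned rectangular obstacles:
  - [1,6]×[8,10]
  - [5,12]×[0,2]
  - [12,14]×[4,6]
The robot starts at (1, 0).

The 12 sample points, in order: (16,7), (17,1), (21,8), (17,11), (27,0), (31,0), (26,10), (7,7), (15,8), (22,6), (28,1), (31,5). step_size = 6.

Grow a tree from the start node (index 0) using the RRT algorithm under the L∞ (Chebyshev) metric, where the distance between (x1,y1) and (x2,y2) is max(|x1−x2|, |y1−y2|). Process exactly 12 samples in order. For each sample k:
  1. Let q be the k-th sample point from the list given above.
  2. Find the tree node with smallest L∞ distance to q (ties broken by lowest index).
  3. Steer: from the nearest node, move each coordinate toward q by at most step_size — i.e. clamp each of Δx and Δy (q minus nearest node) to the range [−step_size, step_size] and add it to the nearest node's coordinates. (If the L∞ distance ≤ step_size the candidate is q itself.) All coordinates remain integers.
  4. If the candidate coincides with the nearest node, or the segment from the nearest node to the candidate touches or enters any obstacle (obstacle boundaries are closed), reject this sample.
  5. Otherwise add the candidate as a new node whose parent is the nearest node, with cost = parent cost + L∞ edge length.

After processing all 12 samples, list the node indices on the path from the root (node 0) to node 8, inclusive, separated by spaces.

Path: 0 1 2 8

1. q=(16,7) nearest=0 d=15 new=(7,6) → add node 1 parent=0 cost=6
2. q=(17,1) nearest=1 d=10 new=(13,1) → blocked by [5,12]×[0,2], reject
3. q=(21,8) nearest=1 d=14 new=(13,8) → add node 2 parent=1 cost=12
4. q=(17,11) nearest=2 d=4 new=(17,11) → add node 3 parent=2 cost=16
5. q=(27,0) nearest=3 d=11 new=(23,5) → add node 4 parent=3 cost=22
6. q=(31,0) nearest=4 d=8 new=(29,0) → add node 5 parent=4 cost=28
7. q=(26,10) nearest=4 d=5 new=(26,10) → add node 6 parent=4 cost=27
8. q=(7,7) nearest=1 d=1 new=(7,7) → add node 7 parent=1 cost=7
9. q=(15,8) nearest=2 d=2 new=(15,8) → add node 8 parent=2 cost=14
10. q=(22,6) nearest=4 d=1 new=(22,6) → add node 9 parent=4 cost=23
11. q=(28,1) nearest=5 d=1 new=(28,1) → add node 10 parent=5 cost=29
12. q=(31,5) nearest=10 d=4 new=(31,5) → add node 11 parent=10 cost=33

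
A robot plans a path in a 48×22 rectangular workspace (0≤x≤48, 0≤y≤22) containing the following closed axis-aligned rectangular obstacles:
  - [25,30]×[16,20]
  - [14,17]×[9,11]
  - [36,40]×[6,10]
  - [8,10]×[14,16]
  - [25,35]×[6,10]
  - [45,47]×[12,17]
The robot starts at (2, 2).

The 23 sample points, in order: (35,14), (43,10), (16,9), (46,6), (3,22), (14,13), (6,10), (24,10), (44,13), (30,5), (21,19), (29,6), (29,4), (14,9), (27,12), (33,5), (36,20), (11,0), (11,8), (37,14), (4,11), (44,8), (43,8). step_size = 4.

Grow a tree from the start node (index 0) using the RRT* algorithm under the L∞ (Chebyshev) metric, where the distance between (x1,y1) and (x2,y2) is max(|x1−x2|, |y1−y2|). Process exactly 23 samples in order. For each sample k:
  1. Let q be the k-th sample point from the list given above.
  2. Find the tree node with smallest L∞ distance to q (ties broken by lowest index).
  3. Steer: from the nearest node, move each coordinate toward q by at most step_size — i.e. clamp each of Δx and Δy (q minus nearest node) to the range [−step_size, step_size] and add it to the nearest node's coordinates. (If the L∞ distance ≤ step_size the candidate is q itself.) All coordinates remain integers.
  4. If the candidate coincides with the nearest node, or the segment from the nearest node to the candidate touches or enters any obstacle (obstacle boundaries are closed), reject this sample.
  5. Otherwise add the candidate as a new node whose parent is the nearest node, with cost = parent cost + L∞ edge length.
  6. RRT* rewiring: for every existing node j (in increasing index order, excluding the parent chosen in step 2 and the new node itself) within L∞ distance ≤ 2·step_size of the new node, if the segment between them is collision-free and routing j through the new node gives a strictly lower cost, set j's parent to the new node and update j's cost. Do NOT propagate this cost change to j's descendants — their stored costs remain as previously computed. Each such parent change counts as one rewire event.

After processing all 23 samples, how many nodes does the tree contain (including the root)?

1. q=(35,14) nearest=0 d=33 new=(6,6) → add node 1 parent=0 cost=4
2. q=(43,10) nearest=1 d=37 new=(10,10) → add node 2 parent=1 cost=8
3. q=(16,9) nearest=2 d=6 new=(14,9) → blocked by [14,17]×[9,11], reject
4. q=(46,6) nearest=2 d=36 new=(14,6) → add node 3 parent=2 cost=12
5. q=(3,22) nearest=2 d=12 new=(6,14) → add node 4 parent=2 cost=12
6. q=(14,13) nearest=2 d=4 new=(14,13) → add node 5 parent=2 cost=12
7. q=(6,10) nearest=1 d=4 new=(6,10) → add node 6 parent=1 cost=8
8. q=(24,10) nearest=3 d=10 new=(18,10) → blocked by [14,17]×[9,11], reject
9. q=(44,13) nearest=3 d=30 new=(18,10) → blocked by [14,17]×[9,11], reject
10. q=(30,5) nearest=3 d=16 new=(18,5) → add node 7 parent=3 cost=16
11. q=(21,19) nearest=5 d=7 new=(18,17) → add node 8 parent=5 cost=16
12. q=(29,6) nearest=7 d=11 new=(22,6) → add node 9 parent=7 cost=20
13. q=(29,4) nearest=9 d=7 new=(26,4) → add node 10 parent=9 cost=24
14. q=(14,9) nearest=3 d=3 new=(14,9) → blocked by [14,17]×[9,11], reject
15. q=(27,12) nearest=9 d=6 new=(26,10) → blocked by [25,35]×[6,10], reject
16. q=(33,5) nearest=10 d=7 new=(30,5) → add node 11 parent=10 cost=28
17. q=(36,20) nearest=9 d=14 new=(26,10) → blocked by [25,35]×[6,10], reject
18. q=(11,0) nearest=1 d=6 new=(10,2) → add node 12 parent=1 cost=8
19. q=(11,8) nearest=2 d=2 new=(11,8) → add node 13 parent=2 cost=10
20. q=(37,14) nearest=11 d=9 new=(34,9) → blocked by [25,35]×[6,10], reject
21. q=(4,11) nearest=6 d=2 new=(4,11) → add node 14 parent=6 cost=10
22. q=(44,8) nearest=11 d=14 new=(34,8) → blocked by [25,35]×[6,10], reject
23. q=(43,8) nearest=11 d=13 new=(34,8) → blocked by [25,35]×[6,10], reject

Node count: 15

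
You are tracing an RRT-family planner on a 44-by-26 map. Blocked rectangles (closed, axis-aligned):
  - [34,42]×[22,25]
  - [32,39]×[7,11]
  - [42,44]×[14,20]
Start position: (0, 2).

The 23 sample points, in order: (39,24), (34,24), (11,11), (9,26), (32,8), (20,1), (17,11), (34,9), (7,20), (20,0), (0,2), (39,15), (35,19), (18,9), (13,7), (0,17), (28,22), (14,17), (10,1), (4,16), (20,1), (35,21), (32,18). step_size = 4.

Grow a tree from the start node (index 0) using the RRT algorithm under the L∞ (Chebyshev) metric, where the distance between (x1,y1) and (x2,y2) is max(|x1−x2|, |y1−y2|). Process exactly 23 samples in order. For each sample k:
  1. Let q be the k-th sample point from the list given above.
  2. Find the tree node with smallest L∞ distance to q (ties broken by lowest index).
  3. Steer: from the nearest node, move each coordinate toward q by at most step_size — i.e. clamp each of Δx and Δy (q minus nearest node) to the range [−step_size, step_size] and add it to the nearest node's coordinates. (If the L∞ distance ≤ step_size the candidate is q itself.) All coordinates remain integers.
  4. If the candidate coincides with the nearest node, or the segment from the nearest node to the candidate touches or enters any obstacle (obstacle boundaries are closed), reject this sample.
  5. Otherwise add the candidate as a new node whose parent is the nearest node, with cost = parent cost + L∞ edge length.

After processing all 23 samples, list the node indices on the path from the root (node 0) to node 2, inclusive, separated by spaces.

Path: 0 1 2

1. q=(39,24) nearest=0 d=39 new=(4,6) → add node 1 parent=0 cost=4
2. q=(34,24) nearest=1 d=30 new=(8,10) → add node 2 parent=1 cost=8
3. q=(11,11) nearest=2 d=3 new=(11,11) → add node 3 parent=2 cost=11
4. q=(9,26) nearest=3 d=15 new=(9,15) → add node 4 parent=3 cost=15
5. q=(32,8) nearest=3 d=21 new=(15,8) → add node 5 parent=3 cost=15
6. q=(20,1) nearest=5 d=7 new=(19,4) → add node 6 parent=5 cost=19
7. q=(17,11) nearest=5 d=3 new=(17,11) → add node 7 parent=5 cost=18
8. q=(34,9) nearest=6 d=15 new=(23,8) → add node 8 parent=6 cost=23
9. q=(7,20) nearest=4 d=5 new=(7,19) → add node 9 parent=4 cost=19
10. q=(20,0) nearest=6 d=4 new=(20,0) → add node 10 parent=6 cost=23
11. q=(0,2) nearest=0 d=0 → coincident, reject
12. q=(39,15) nearest=8 d=16 new=(27,12) → add node 11 parent=8 cost=27
13. q=(35,19) nearest=11 d=8 new=(31,16) → add node 12 parent=11 cost=31
14. q=(18,9) nearest=7 d=2 new=(18,9) → add node 13 parent=7 cost=20
15. q=(13,7) nearest=5 d=2 new=(13,7) → add node 14 parent=5 cost=17
16. q=(0,17) nearest=9 d=7 new=(3,17) → add node 15 parent=9 cost=23
17. q=(28,22) nearest=12 d=6 new=(28,20) → add node 16 parent=12 cost=35
18. q=(14,17) nearest=4 d=5 new=(13,17) → add node 17 parent=4 cost=19
19. q=(10,1) nearest=1 d=6 new=(8,2) → add node 18 parent=1 cost=8
20. q=(4,16) nearest=15 d=1 new=(4,16) → add node 19 parent=15 cost=24
21. q=(20,1) nearest=10 d=1 new=(20,1) → add node 20 parent=10 cost=24
22. q=(35,21) nearest=12 d=5 new=(35,20) → add node 21 parent=12 cost=35
23. q=(32,18) nearest=12 d=2 new=(32,18) → add node 22 parent=12 cost=33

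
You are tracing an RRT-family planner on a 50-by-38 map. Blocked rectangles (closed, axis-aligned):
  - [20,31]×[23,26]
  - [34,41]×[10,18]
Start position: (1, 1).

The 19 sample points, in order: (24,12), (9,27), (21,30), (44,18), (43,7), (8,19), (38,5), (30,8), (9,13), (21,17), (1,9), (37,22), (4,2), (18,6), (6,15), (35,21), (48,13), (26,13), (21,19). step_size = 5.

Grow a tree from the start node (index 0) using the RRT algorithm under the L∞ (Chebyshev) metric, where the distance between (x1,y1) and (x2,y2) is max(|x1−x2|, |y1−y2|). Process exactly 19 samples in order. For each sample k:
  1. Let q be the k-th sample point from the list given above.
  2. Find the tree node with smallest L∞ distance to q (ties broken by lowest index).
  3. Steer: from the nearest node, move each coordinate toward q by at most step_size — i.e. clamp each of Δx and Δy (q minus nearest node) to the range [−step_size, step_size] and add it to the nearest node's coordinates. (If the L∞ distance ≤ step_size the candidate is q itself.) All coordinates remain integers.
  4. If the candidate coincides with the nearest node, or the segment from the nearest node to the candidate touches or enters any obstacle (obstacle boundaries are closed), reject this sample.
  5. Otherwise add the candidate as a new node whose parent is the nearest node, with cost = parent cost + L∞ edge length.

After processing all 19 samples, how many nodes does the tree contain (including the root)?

1. q=(24,12) nearest=0 d=23 new=(6,6) → add node 1 parent=0 cost=5
2. q=(9,27) nearest=1 d=21 new=(9,11) → add node 2 parent=1 cost=10
3. q=(21,30) nearest=2 d=19 new=(14,16) → add node 3 parent=2 cost=15
4. q=(44,18) nearest=3 d=30 new=(19,18) → add node 4 parent=3 cost=20
5. q=(43,7) nearest=4 d=24 new=(24,13) → add node 5 parent=4 cost=25
6. q=(8,19) nearest=3 d=6 new=(9,19) → add node 6 parent=3 cost=20
7. q=(38,5) nearest=5 d=14 new=(29,8) → add node 7 parent=5 cost=30
8. q=(30,8) nearest=7 d=1 new=(30,8) → add node 8 parent=7 cost=31
9. q=(9,13) nearest=2 d=2 new=(9,13) → add node 9 parent=2 cost=12
10. q=(21,17) nearest=4 d=2 new=(21,17) → add node 10 parent=4 cost=22
11. q=(1,9) nearest=1 d=5 new=(1,9) → add node 11 parent=1 cost=10
12. q=(37,22) nearest=5 d=13 new=(29,18) → add node 12 parent=5 cost=30
13. q=(4,2) nearest=0 d=3 new=(4,2) → add node 13 parent=0 cost=3
14. q=(18,6) nearest=5 d=7 new=(19,8) → add node 14 parent=5 cost=30
15. q=(6,15) nearest=9 d=3 new=(6,15) → add node 15 parent=9 cost=15
16. q=(35,21) nearest=12 d=6 new=(34,21) → add node 16 parent=12 cost=35
17. q=(48,13) nearest=16 d=14 new=(39,16) → blocked by [34,41]×[10,18], reject
18. q=(26,13) nearest=5 d=2 new=(26,13) → add node 17 parent=5 cost=27
19. q=(21,19) nearest=4 d=2 new=(21,19) → add node 18 parent=4 cost=22

Node count: 19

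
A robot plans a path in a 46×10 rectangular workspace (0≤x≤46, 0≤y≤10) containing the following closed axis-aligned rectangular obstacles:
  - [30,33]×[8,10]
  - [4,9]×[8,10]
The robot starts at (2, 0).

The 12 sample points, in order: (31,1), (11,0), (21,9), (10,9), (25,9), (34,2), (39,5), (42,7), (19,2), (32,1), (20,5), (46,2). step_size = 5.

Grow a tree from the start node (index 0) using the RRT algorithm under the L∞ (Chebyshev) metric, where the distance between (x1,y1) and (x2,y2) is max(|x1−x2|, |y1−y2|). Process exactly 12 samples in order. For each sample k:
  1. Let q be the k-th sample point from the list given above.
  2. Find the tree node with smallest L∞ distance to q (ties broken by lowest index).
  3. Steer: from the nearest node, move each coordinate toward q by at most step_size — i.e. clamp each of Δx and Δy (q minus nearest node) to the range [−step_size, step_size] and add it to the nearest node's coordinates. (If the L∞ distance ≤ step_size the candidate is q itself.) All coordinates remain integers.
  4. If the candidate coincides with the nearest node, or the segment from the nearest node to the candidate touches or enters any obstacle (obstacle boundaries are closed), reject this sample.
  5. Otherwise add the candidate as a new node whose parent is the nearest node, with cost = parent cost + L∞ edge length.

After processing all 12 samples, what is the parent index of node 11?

1. q=(31,1) nearest=0 d=29 new=(7,1) → add node 1 parent=0 cost=5
2. q=(11,0) nearest=1 d=4 new=(11,0) → add node 2 parent=1 cost=9
3. q=(21,9) nearest=2 d=10 new=(16,5) → add node 3 parent=2 cost=14
4. q=(10,9) nearest=3 d=6 new=(11,9) → add node 4 parent=3 cost=19
5. q=(25,9) nearest=3 d=9 new=(21,9) → add node 5 parent=3 cost=19
6. q=(34,2) nearest=5 d=13 new=(26,4) → add node 6 parent=5 cost=24
7. q=(39,5) nearest=6 d=13 new=(31,5) → add node 7 parent=6 cost=29
8. q=(42,7) nearest=7 d=11 new=(36,7) → add node 8 parent=7 cost=34
9. q=(19,2) nearest=3 d=3 new=(19,2) → add node 9 parent=3 cost=17
10. q=(32,1) nearest=7 d=4 new=(32,1) → add node 10 parent=7 cost=33
11. q=(20,5) nearest=9 d=3 new=(20,5) → add node 11 parent=9 cost=20
12. q=(46,2) nearest=8 d=10 new=(41,2) → add node 12 parent=8 cost=39

Parent of node 11: 9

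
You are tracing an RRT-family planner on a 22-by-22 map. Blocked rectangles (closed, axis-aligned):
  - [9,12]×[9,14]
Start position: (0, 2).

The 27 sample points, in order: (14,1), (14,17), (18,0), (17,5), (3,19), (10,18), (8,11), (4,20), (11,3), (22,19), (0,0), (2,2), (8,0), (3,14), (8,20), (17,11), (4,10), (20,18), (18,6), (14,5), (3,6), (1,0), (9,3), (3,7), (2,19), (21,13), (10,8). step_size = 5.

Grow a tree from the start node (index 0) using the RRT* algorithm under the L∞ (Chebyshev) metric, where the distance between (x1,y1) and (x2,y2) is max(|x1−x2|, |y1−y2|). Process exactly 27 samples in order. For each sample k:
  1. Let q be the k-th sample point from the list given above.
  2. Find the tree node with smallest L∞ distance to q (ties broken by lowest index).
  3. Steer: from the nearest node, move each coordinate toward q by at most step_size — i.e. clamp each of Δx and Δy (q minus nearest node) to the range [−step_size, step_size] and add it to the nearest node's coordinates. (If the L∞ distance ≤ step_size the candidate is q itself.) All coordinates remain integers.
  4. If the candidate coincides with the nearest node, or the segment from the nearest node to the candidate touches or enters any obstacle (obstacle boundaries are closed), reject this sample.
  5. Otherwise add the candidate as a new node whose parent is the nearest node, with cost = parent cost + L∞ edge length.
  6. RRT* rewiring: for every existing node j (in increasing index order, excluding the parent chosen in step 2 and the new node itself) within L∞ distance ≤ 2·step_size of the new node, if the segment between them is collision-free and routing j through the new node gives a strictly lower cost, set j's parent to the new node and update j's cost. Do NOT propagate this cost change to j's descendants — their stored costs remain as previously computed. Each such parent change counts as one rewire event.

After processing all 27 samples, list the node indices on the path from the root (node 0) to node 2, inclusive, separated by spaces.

Path: 0 2

1. q=(14,1) nearest=0 d=14 new=(5,1) → add node 1 parent=0 cost=5
2. q=(14,17) nearest=0 d=15 new=(5,7) → add node 2 parent=0 cost=5
3. q=(18,0) nearest=1 d=13 new=(10,0) → add node 3 parent=1 cost=10
4. q=(17,5) nearest=3 d=7 new=(15,5) → add node 4 parent=3 cost=15
5. q=(3,19) nearest=2 d=12 new=(3,12) → add node 5 parent=2 cost=10
6. q=(10,18) nearest=5 d=7 new=(8,17) → add node 6 parent=5 cost=15
7. q=(8,11) nearest=2 d=4 new=(8,11) → add node 7 parent=2 cost=9
8. q=(4,20) nearest=6 d=4 new=(4,20) → add node 8 parent=6 cost=19
9. q=(11,3) nearest=3 d=3 new=(11,3) → add node 9 parent=3 cost=13
10. q=(22,19) nearest=4 d=14 new=(20,10) → add node 10 parent=4 cost=20
11. q=(0,0) nearest=0 d=2 new=(0,0) → add node 11 parent=0 cost=2
12. q=(2,2) nearest=0 d=2 new=(2,2) → add node 12 parent=0 cost=2; rewire 9→12 (11<13)
13. q=(8,0) nearest=3 d=2 new=(8,0) → add node 13 parent=3 cost=12
14. q=(3,14) nearest=5 d=2 new=(3,14) → add node 14 parent=5 cost=12; rewire 8→14 (18<19)
15. q=(8,20) nearest=6 d=3 new=(8,20) → add node 15 parent=6 cost=18
16. q=(17,11) nearest=10 d=3 new=(17,11) → add node 16 parent=10 cost=23
17. q=(4,10) nearest=5 d=2 new=(4,10) → add node 17 parent=5 cost=12
18. q=(20,18) nearest=16 d=7 new=(20,16) → add node 18 parent=16 cost=28
19. q=(18,6) nearest=4 d=3 new=(18,6) → add node 19 parent=4 cost=18
20. q=(14,5) nearest=4 d=1 new=(14,5) → add node 20 parent=4 cost=16; rewire 16→20 (22<23)
21. q=(3,6) nearest=2 d=2 new=(3,6) → add node 21 parent=2 cost=7; rewire 17→21 (11<12)
22. q=(1,0) nearest=11 d=1 new=(1,0) → add node 22 parent=11 cost=3; rewire 13→22 (10<12)
23. q=(9,3) nearest=9 d=2 new=(9,3) → add node 23 parent=9 cost=13; rewire 16→23 (21<22)
24. q=(3,7) nearest=21 d=1 new=(3,7) → add node 24 parent=21 cost=8
25. q=(2,19) nearest=8 d=2 new=(2,19) → add node 25 parent=8 cost=20
26. q=(21,13) nearest=10 d=3 new=(21,13) → add node 26 parent=10 cost=23; rewire 18→26 (26<28)
27. q=(10,8) nearest=7 d=3 new=(10,8) → blocked by [9,12]×[9,14], reject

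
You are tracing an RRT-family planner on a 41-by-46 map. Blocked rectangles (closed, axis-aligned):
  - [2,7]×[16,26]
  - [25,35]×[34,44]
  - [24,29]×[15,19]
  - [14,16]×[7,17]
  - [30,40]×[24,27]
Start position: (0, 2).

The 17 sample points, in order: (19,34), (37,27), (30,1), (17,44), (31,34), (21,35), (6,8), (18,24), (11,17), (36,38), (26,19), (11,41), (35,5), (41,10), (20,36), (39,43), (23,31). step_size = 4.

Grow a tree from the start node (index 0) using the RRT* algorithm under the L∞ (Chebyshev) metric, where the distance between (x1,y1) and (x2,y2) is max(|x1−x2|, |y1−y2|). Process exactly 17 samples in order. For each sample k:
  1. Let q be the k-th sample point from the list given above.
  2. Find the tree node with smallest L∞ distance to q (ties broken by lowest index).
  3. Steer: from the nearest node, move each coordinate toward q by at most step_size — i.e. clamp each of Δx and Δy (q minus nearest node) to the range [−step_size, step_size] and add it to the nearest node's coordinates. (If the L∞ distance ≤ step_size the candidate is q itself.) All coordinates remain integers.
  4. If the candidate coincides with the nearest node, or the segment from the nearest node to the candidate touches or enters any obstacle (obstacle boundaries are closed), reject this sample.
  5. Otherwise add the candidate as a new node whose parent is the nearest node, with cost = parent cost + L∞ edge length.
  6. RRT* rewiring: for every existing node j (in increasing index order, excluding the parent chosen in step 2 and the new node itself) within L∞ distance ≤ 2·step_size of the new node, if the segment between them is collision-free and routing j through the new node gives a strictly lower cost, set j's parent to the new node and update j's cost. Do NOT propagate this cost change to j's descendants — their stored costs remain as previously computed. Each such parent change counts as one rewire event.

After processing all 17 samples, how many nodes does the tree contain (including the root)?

1. q=(19,34) nearest=0 d=32 new=(4,6) → add node 1 parent=0 cost=4
2. q=(37,27) nearest=1 d=33 new=(8,10) → add node 2 parent=1 cost=8
3. q=(30,1) nearest=2 d=22 new=(12,6) → add node 3 parent=2 cost=12
4. q=(17,44) nearest=2 d=34 new=(12,14) → add node 4 parent=2 cost=12
5. q=(31,34) nearest=4 d=20 new=(16,18) → blocked by [14,16]×[7,17], reject
6. q=(21,35) nearest=4 d=21 new=(16,18) → blocked by [14,16]×[7,17], reject
7. q=(6,8) nearest=1 d=2 new=(6,8) → add node 5 parent=1 cost=6
8. q=(18,24) nearest=4 d=10 new=(16,18) → blocked by [14,16]×[7,17], reject
9. q=(11,17) nearest=4 d=3 new=(11,17) → add node 6 parent=4 cost=15
10. q=(36,38) nearest=4 d=24 new=(16,18) → blocked by [14,16]×[7,17], reject
11. q=(26,19) nearest=3 d=14 new=(16,10) → blocked by [14,16]×[7,17], reject
12. q=(11,41) nearest=6 d=24 new=(11,21) → add node 7 parent=6 cost=19
13. q=(35,5) nearest=3 d=23 new=(16,5) → add node 8 parent=3 cost=16
14. q=(41,10) nearest=8 d=25 new=(20,9) → add node 9 parent=8 cost=20
15. q=(20,36) nearest=7 d=15 new=(15,25) → add node 10 parent=7 cost=23
16. q=(39,43) nearest=10 d=24 new=(19,29) → add node 11 parent=10 cost=27
17. q=(23,31) nearest=11 d=4 new=(23,31) → add node 12 parent=11 cost=31

Node count: 13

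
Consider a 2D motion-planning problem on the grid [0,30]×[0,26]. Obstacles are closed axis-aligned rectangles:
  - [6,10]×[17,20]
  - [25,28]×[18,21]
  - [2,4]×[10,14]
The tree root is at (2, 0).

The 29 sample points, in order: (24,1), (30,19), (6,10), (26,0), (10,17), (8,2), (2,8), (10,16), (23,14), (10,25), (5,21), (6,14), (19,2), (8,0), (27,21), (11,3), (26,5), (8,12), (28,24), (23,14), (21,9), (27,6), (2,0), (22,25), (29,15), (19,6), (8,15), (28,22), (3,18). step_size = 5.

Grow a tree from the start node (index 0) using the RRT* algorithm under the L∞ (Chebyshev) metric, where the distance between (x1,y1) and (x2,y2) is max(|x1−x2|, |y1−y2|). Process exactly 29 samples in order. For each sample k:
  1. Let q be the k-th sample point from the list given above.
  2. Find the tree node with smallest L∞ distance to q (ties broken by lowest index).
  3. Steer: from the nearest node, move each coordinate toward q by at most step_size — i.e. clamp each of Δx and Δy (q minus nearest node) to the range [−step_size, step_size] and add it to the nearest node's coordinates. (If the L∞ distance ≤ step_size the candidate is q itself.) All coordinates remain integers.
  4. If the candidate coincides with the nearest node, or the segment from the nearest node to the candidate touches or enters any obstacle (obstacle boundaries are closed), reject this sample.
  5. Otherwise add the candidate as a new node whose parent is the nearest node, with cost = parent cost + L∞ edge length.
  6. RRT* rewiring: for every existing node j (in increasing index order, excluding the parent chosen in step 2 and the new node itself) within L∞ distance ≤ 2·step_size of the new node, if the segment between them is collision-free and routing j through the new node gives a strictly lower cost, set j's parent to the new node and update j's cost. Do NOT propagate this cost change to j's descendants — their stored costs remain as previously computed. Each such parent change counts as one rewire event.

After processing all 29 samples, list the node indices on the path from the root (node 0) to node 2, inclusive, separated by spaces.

1. q=(24,1) nearest=0 d=22 new=(7,1) → add node 1 parent=0 cost=5
2. q=(30,19) nearest=1 d=23 new=(12,6) → add node 2 parent=1 cost=10
3. q=(6,10) nearest=2 d=6 new=(7,10) → add node 3 parent=2 cost=15
4. q=(26,0) nearest=2 d=14 new=(17,1) → add node 4 parent=2 cost=15
5. q=(10,17) nearest=3 d=7 new=(10,15) → add node 5 parent=3 cost=20
6. q=(8,2) nearest=1 d=1 new=(8,2) → add node 6 parent=1 cost=6; rewire 3→6 (14<15)
7. q=(2,8) nearest=3 d=5 new=(2,8) → add node 7 parent=3 cost=19
8. q=(10,16) nearest=5 d=1 new=(10,16) → add node 8 parent=5 cost=21
9. q=(23,14) nearest=2 d=11 new=(17,11) → add node 9 parent=2 cost=15
10. q=(10,25) nearest=8 d=9 new=(10,21) → blocked by [6,10]×[17,20], reject
11. q=(5,21) nearest=8 d=5 new=(5,21) → blocked by [6,10]×[17,20], reject
12. q=(6,14) nearest=3 d=4 new=(6,14) → add node 10 parent=3 cost=18
13. q=(19,2) nearest=4 d=2 new=(19,2) → add node 11 parent=4 cost=17
14. q=(8,0) nearest=1 d=1 new=(8,0) → add node 12 parent=1 cost=6; rewire 7→12 (14<19)
15. q=(27,21) nearest=9 d=10 new=(22,16) → add node 13 parent=9 cost=20
16. q=(11,3) nearest=2 d=3 new=(11,3) → add node 14 parent=2 cost=13
17. q=(26,5) nearest=11 d=7 new=(24,5) → add node 15 parent=11 cost=22
18. q=(8,12) nearest=3 d=2 new=(8,12) → add node 16 parent=3 cost=16; rewire 5→16 (19<20); rewire 8→16 (20<21)
19. q=(28,24) nearest=13 d=8 new=(27,21) → blocked by [25,28]×[18,21], reject
20. q=(23,14) nearest=13 d=2 new=(23,14) → add node 17 parent=13 cost=22
21. q=(21,9) nearest=9 d=4 new=(21,9) → add node 18 parent=9 cost=19
22. q=(27,6) nearest=15 d=3 new=(27,6) → add node 19 parent=15 cost=25
23. q=(2,0) nearest=0 d=0 → coincident, reject
24. q=(22,25) nearest=13 d=9 new=(22,21) → add node 20 parent=13 cost=25
25. q=(29,15) nearest=17 d=6 new=(28,15) → add node 21 parent=17 cost=27
26. q=(19,6) nearest=18 d=3 new=(19,6) → add node 22 parent=18 cost=22
27. q=(8,15) nearest=5 d=2 new=(8,15) → add node 23 parent=5 cost=21
28. q=(28,22) nearest=13 d=6 new=(27,21) → blocked by [25,28]×[18,21], reject
29. q=(3,18) nearest=10 d=4 new=(3,18) → add node 24 parent=10 cost=22

Path: 0 1 2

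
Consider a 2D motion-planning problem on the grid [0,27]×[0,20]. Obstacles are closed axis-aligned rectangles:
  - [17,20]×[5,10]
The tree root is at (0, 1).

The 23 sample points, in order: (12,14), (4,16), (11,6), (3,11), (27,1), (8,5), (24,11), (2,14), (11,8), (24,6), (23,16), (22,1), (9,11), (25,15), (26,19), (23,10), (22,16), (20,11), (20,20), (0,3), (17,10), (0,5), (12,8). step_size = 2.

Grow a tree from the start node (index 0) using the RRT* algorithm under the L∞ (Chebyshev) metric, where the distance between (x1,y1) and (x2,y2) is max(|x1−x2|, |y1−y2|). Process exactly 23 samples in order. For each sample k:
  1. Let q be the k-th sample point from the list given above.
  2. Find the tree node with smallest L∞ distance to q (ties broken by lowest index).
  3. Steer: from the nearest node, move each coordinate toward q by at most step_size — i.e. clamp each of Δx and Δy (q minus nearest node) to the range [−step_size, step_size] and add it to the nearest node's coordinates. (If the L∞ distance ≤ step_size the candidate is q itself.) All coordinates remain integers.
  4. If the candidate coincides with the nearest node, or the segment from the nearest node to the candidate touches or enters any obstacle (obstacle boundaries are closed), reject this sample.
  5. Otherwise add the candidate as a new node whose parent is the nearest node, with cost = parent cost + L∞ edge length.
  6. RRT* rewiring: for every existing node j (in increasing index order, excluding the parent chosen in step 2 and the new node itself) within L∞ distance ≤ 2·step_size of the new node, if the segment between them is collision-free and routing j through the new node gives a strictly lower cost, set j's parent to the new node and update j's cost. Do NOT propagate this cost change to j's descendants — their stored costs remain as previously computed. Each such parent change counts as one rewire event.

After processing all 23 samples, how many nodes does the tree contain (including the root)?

1. q=(12,14) nearest=0 d=13 new=(2,3) → add node 1 parent=0 cost=2
2. q=(4,16) nearest=1 d=13 new=(4,5) → add node 2 parent=1 cost=4
3. q=(11,6) nearest=2 d=7 new=(6,6) → add node 3 parent=2 cost=6
4. q=(3,11) nearest=3 d=5 new=(4,8) → add node 4 parent=3 cost=8
5. q=(27,1) nearest=3 d=21 new=(8,4) → add node 5 parent=3 cost=8
6. q=(8,5) nearest=5 d=1 new=(8,5) → add node 6 parent=5 cost=9
7. q=(24,11) nearest=5 d=16 new=(10,6) → add node 7 parent=5 cost=10
8. q=(2,14) nearest=4 d=6 new=(2,10) → add node 8 parent=4 cost=10
9. q=(11,8) nearest=7 d=2 new=(11,8) → add node 9 parent=7 cost=12
10. q=(24,6) nearest=9 d=13 new=(13,6) → add node 10 parent=9 cost=14
11. q=(23,16) nearest=10 d=10 new=(15,8) → add node 11 parent=10 cost=16
12. q=(22,1) nearest=11 d=7 new=(17,6) → blocked by [17,20]×[5,10], reject
13. q=(9,11) nearest=9 d=3 new=(9,10) → add node 12 parent=9 cost=14
14. q=(25,15) nearest=11 d=10 new=(17,10) → blocked by [17,20]×[5,10], reject
15. q=(26,19) nearest=11 d=11 new=(17,10) → blocked by [17,20]×[5,10], reject
16. q=(23,10) nearest=11 d=8 new=(17,10) → blocked by [17,20]×[5,10], reject
17. q=(22,16) nearest=11 d=8 new=(17,10) → blocked by [17,20]×[5,10], reject
18. q=(20,11) nearest=11 d=5 new=(17,10) → blocked by [17,20]×[5,10], reject
19. q=(20,20) nearest=12 d=11 new=(11,12) → add node 13 parent=12 cost=16
20. q=(0,3) nearest=0 d=2 new=(0,3) → add node 14 parent=0 cost=2
21. q=(17,10) nearest=11 d=2 new=(17,10) → blocked by [17,20]×[5,10], reject
22. q=(0,5) nearest=1 d=2 new=(0,5) → add node 15 parent=1 cost=4
23. q=(12,8) nearest=9 d=1 new=(12,8) → add node 16 parent=9 cost=13

Node count: 17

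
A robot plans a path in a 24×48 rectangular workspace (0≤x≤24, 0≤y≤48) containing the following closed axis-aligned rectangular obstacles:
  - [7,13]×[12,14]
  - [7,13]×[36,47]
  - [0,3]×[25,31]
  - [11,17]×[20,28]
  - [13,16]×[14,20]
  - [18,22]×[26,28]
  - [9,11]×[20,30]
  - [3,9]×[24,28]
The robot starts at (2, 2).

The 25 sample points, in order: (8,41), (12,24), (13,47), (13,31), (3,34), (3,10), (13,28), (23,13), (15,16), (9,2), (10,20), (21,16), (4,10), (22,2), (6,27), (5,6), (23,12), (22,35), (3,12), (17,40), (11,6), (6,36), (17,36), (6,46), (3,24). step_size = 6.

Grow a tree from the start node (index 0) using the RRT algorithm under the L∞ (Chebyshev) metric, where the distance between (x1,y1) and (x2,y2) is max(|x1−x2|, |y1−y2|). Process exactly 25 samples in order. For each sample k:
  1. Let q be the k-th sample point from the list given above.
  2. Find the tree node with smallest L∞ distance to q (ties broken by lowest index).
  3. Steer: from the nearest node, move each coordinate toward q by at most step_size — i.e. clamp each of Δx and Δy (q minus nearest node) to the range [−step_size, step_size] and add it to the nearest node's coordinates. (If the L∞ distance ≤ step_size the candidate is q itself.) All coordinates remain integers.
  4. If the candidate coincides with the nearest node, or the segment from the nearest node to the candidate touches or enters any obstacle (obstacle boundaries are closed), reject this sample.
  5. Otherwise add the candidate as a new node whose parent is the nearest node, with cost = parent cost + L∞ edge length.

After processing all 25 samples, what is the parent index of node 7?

1. q=(8,41) nearest=0 d=39 new=(8,8) → add node 1 parent=0 cost=6
2. q=(12,24) nearest=1 d=16 new=(12,14) → blocked by [7,13]×[12,14], reject
3. q=(13,47) nearest=1 d=39 new=(13,14) → blocked by [7,13]×[12,14], reject
4. q=(13,31) nearest=1 d=23 new=(13,14) → blocked by [7,13]×[12,14], reject
5. q=(3,34) nearest=1 d=26 new=(3,14) → add node 2 parent=1 cost=12
6. q=(3,10) nearest=2 d=4 new=(3,10) → add node 3 parent=2 cost=16
7. q=(13,28) nearest=2 d=14 new=(9,20) → blocked by [9,11]×[20,30], reject
8. q=(23,13) nearest=1 d=15 new=(14,13) → blocked by [7,13]×[12,14], reject
9. q=(15,16) nearest=1 d=8 new=(14,14) → blocked by [7,13]×[12,14], reject
10. q=(9,2) nearest=1 d=6 new=(9,2) → add node 4 parent=1 cost=12
11. q=(10,20) nearest=2 d=7 new=(9,20) → blocked by [9,11]×[20,30], reject
12. q=(21,16) nearest=1 d=13 new=(14,14) → blocked by [7,13]×[12,14], reject
13. q=(4,10) nearest=3 d=1 new=(4,10) → add node 5 parent=3 cost=17
14. q=(22,2) nearest=4 d=13 new=(15,2) → add node 6 parent=4 cost=18
15. q=(6,27) nearest=2 d=13 new=(6,20) → add node 7 parent=2 cost=18
16. q=(5,6) nearest=1 d=3 new=(5,6) → add node 8 parent=1 cost=9
17. q=(23,12) nearest=6 d=10 new=(21,8) → add node 9 parent=6 cost=24
18. q=(22,35) nearest=7 d=16 new=(12,26) → blocked by [11,17]×[20,28], reject
19. q=(3,12) nearest=2 d=2 new=(3,12) → add node 10 parent=2 cost=14
20. q=(17,40) nearest=7 d=20 new=(12,26) → blocked by [11,17]×[20,28], reject
21. q=(11,6) nearest=1 d=3 new=(11,6) → add node 11 parent=1 cost=9
22. q=(6,36) nearest=7 d=16 new=(6,26) → blocked by [3,9]×[24,28], reject
23. q=(17,36) nearest=7 d=16 new=(12,26) → blocked by [11,17]×[20,28], reject
24. q=(6,46) nearest=7 d=26 new=(6,26) → blocked by [3,9]×[24,28], reject
25. q=(3,24) nearest=7 d=4 new=(3,24) → blocked by [3,9]×[24,28], reject

Parent of node 7: 2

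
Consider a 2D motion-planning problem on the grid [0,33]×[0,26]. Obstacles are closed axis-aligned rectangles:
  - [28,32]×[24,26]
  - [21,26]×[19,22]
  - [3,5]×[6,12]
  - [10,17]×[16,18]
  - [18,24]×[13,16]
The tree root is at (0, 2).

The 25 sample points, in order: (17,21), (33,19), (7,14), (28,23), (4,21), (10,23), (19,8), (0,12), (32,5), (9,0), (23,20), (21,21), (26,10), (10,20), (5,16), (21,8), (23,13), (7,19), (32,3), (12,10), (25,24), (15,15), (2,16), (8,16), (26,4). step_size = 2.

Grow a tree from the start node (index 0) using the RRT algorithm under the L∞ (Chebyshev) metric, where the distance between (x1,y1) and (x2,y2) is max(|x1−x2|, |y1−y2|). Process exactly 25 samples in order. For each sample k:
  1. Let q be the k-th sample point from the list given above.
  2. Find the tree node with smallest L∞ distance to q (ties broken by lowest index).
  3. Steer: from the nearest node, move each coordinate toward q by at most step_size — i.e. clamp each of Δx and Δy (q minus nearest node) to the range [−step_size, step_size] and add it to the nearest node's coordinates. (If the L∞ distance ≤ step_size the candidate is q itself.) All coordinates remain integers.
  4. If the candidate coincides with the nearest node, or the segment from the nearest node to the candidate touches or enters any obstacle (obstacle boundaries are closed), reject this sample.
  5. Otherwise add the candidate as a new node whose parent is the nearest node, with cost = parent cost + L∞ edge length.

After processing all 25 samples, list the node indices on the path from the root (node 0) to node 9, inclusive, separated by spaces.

Path: 0 1 3 4 5 6 7 8 9

1. q=(17,21) nearest=0 d=19 new=(2,4) → add node 1 parent=0 cost=2
2. q=(33,19) nearest=1 d=31 new=(4,6) → blocked by [3,5]×[6,12], reject
3. q=(7,14) nearest=1 d=10 new=(4,6) → blocked by [3,5]×[6,12], reject
4. q=(28,23) nearest=1 d=26 new=(4,6) → blocked by [3,5]×[6,12], reject
5. q=(4,21) nearest=1 d=17 new=(4,6) → blocked by [3,5]×[6,12], reject
6. q=(10,23) nearest=1 d=19 new=(4,6) → blocked by [3,5]×[6,12], reject
7. q=(19,8) nearest=1 d=17 new=(4,6) → blocked by [3,5]×[6,12], reject
8. q=(0,12) nearest=1 d=8 new=(0,6) → add node 2 parent=1 cost=4
9. q=(32,5) nearest=1 d=30 new=(4,5) → add node 3 parent=1 cost=4
10. q=(9,0) nearest=3 d=5 new=(6,3) → add node 4 parent=3 cost=6
11. q=(23,20) nearest=4 d=17 new=(8,5) → add node 5 parent=4 cost=8
12. q=(21,21) nearest=5 d=16 new=(10,7) → add node 6 parent=5 cost=10
13. q=(26,10) nearest=6 d=16 new=(12,9) → add node 7 parent=6 cost=12
14. q=(10,20) nearest=7 d=11 new=(10,11) → add node 8 parent=7 cost=14
15. q=(5,16) nearest=8 d=5 new=(8,13) → add node 9 parent=8 cost=16
16. q=(21,8) nearest=7 d=9 new=(14,8) → add node 10 parent=7 cost=14
17. q=(23,13) nearest=10 d=9 new=(16,10) → add node 11 parent=10 cost=16
18. q=(7,19) nearest=9 d=6 new=(7,15) → add node 12 parent=9 cost=18
19. q=(32,3) nearest=11 d=16 new=(18,8) → add node 13 parent=11 cost=18
20. q=(12,10) nearest=7 d=1 new=(12,10) → add node 14 parent=7 cost=13
21. q=(25,24) nearest=11 d=14 new=(18,12) → add node 15 parent=11 cost=18
22. q=(15,15) nearest=15 d=3 new=(16,14) → add node 16 parent=15 cost=20
23. q=(2,16) nearest=12 d=5 new=(5,16) → add node 17 parent=12 cost=20
24. q=(8,16) nearest=12 d=1 new=(8,16) → add node 18 parent=12 cost=19
25. q=(26,4) nearest=13 d=8 new=(20,6) → add node 19 parent=13 cost=20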